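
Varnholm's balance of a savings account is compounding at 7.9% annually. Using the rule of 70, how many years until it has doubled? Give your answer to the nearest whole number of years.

around 9 years

At 7.9%, doubling takes about 70/7.9 = 8.86 years.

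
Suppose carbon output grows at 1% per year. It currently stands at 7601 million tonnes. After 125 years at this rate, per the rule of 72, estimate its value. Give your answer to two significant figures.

It doubles every 72/1 ≈ 72.00 years, so 125 years is 1.74 doublings.
2^1.74 ≈ 3.34; 7601 × 3.34 ≈ 25000 million tonnes.

around 25000 million tonnes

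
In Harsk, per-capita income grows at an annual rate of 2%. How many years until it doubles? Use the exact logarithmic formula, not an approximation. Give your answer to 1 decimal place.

35.0 years

t = ln(2) / ln(1 + 0.02) = 0.6931 / 0.019803 ≈ 35.00.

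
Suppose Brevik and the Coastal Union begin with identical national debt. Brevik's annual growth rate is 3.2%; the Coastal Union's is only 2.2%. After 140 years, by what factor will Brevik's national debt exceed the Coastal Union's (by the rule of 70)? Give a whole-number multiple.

Only the 1-point difference matters.
70/1 ≈ 70.00 years per doubling of the ratio; 140 years gives 2.00 doublings, so ≈ 4×.

4 times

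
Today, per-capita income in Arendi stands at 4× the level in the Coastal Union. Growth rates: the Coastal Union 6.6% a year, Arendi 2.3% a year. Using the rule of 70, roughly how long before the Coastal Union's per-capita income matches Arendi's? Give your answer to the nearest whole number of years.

≈ 33 years

the Coastal Union gains on Arendi at 6.6% − 2.3% = 4.3 points a year.
At that relative rate the gap halves every 70/4.3 ≈ 16.28 years.
A 4× gap closes after 2 halvings: 2 × 16.28 ≈ 33 years.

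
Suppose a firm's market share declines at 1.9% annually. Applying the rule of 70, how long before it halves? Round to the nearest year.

Halving time ≈ 70 / 1.9 = 36.84 → 37 years.

roughly 37 years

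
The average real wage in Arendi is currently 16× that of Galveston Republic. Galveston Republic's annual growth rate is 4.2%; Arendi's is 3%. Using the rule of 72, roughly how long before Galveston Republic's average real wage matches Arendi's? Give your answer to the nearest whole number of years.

around 240 years

The growth-rate gap is 4.2% − 3% = 1.2 percentage points.
So the ratio between them halves every 72/1.2 ≈ 60.00 years.
A 16× gap closes after 4 halvings: 4 × 60.00 ≈ 240 years.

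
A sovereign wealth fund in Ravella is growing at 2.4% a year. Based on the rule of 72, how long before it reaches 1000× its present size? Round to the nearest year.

around 299 years

At 2.4% it doubles every 72/2.4 ≈ 30.00 years.
Reaching 1000× takes log₂(1000) ≈ 9.97 doublings.
9.97 × 30.00 ≈ 299 years.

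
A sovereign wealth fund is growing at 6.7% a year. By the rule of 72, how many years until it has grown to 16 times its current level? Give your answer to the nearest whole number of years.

One doubling takes 72/6.7 = 10.75 years.
Getting to 16× needs 4 doublings: 4 × 10.75 ≈ 43 years.

around 43 years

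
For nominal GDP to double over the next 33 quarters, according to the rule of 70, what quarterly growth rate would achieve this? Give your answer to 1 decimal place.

70 / 33 ≈ 2.12, so about 2.1% per quarter.

≈ 2.1%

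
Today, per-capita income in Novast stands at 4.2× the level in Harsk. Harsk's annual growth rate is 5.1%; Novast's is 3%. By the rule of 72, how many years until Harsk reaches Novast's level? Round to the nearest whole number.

around 71 years

What matters is the difference: 2.1 pp.
Rule of 72 on the gap: the ratio halves every 72/2.1 ≈ 34.29 years.
A 4.2× gap takes log₂(4.2) ≈ 2.07 halvings to close: 2.07 × 34.29 ≈ 71 years.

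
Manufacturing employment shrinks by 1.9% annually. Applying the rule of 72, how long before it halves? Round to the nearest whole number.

The rule works in reverse for decay: 72/1.9 ≈ 37.89 years to halve.

around 38 years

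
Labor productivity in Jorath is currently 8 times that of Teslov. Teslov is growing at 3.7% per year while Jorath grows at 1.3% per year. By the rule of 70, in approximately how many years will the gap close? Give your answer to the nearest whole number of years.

Teslov gains on Jorath at 3.7% − 1.3% = 2.4 points a year.
At that relative rate the gap halves every 70/2.4 ≈ 29.17 years.
An 8 times gap closes after 3 halvings: 3 × 29.17 ≈ 88 years.

roughly 88 years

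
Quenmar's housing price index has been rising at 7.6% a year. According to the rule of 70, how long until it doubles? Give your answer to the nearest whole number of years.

Doubling time ≈ 70 / 7.6 = 9.21 years.

about 9 years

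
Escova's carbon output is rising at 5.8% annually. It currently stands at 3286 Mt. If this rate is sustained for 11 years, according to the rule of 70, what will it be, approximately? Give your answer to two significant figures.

Doubling time ≈ 70/5.8 = 12.07 years.
11 years is 11/12.07 ≈ 0.91 doublings, a factor of 2^0.91 ≈ 1.88.
3286 × 1.88 ≈ 6200 Mt.

about 6200 Mt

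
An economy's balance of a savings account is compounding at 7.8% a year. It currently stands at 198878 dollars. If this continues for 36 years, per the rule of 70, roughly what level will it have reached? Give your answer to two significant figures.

3200000 dollars

It doubles every 70/7.8 ≈ 8.97 years, so 36 years is 4.01 doublings.
2^4.01 ≈ 16.11; 198878 × 16.11 ≈ 3200000 dollars.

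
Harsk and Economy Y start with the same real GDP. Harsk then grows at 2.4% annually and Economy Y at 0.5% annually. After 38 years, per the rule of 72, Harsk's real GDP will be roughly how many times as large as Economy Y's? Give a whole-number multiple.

Harsk pulls ahead at 1.9 pp per year, so the ratio doubles every 72/1.9 ≈ 37.89 years.
In 38 years that's 1.00 doublings: 2^1.00 ≈ 2.

around 2 times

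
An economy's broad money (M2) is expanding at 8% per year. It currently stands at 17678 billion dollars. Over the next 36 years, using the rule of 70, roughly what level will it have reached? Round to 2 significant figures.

310000 billion dollars

It doubles every 70/8 ≈ 8.75 years, so 36 years is 4.11 doublings.
2^4.11 ≈ 17.27; 17678 × 17.27 ≈ 310000 billion dollars.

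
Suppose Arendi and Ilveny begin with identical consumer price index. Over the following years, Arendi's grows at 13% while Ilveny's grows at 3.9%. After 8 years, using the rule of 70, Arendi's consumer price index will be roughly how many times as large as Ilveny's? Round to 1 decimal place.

Only the 9.1-point difference matters.
70/9.1 ≈ 7.69 years per doubling of the ratio; 8 years gives 1.04 doublings, so ≈ 2.1×.

2.1 times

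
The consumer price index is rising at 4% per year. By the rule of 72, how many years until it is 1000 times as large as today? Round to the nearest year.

At 4% it doubles every 72/4 ≈ 18.00 years.
1000× is log₂ 1000 ≈ 9.97 doublings, so ≈ 9.97 × 18.00 = 179 years.

roughly 179 years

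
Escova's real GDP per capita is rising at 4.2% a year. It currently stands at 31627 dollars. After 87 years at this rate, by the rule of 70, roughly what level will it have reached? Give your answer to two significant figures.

Doubling time ≈ 70/4.2 = 16.67 years.
87 years is 87/16.67 ≈ 5.22 doublings, a factor of 2^5.22 ≈ 37.27.
31627 × 37.27 ≈ 1200000 dollars.

roughly 1200000 dollars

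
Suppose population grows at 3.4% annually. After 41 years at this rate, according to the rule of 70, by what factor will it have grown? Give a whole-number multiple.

Doubling time ≈ 70/3.4 = 20.59 years.
41/20.59 ≈ 2 doublings, so about 2^2 = 4×.

≈ 4 times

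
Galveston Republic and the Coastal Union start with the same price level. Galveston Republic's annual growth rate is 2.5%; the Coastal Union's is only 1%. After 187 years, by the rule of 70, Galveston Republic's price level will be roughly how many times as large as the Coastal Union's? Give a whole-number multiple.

Only the 1.5-point difference matters.
70/1.5 ≈ 46.67 years per doubling of the ratio; 187 years gives 4.01 doublings, so ≈ 16×.

16 times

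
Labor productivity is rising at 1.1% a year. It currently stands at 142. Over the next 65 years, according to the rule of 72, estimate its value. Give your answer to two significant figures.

about 280

Doubling time ≈ 72/1.1 = 65.45 years.
65 years is 65/65.45 ≈ 0.99 doublings, a factor of 2^0.99 ≈ 1.99.
142 × 1.99 ≈ 280.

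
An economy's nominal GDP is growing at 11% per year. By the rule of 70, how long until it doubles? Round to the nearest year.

6 years

At 11%, doubling takes about 70/11 = 6.36 years.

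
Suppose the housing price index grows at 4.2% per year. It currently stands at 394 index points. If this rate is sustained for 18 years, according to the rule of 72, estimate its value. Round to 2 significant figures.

Doubling time ≈ 72/4.2 = 17.14 years.
18 years is 18/17.14 ≈ 1.05 doublings, a factor of 2^1.05 ≈ 2.07.
394 × 2.07 ≈ 820 index points.

820 index points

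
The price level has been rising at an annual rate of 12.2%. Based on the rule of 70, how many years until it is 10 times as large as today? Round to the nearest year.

One doubling takes 70/12.2 = 5.74 years.
Reaching 10× takes log₂(10) ≈ 3.32 doublings.
3.32 × 5.74 ≈ 19 years.

roughly 19 years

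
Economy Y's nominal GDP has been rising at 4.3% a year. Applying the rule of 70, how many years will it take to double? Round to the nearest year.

about 16 years

At 4.3%, doubling takes about 70/4.3 = 16.28 years.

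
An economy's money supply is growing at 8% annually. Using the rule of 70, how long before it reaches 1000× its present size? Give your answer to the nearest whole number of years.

87 years

Doubling time ≈ 70/8 = 8.75 years.
1000× is log₂ 1000 ≈ 9.97 doublings, so ≈ 9.97 × 8.75 = 87 years.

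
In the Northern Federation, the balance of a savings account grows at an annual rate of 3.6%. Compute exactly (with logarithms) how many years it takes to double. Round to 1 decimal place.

19.6 years

t = ln(2) / ln(1 + 0.036) = 0.6931 / 0.035367 ≈ 19.60.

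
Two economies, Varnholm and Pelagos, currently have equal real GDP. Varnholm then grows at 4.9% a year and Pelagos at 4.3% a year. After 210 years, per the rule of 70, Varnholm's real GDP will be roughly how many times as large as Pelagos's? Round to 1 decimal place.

3.5 times

Only the 0.6-point difference matters.
70/0.6 ≈ 116.67 years per doubling of the ratio; 210 years gives 1.80 doublings, so ≈ 3.5×.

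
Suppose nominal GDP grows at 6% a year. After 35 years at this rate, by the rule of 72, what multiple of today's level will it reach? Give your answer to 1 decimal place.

Doubling time ≈ 72/6 = 12.00 years.
35 years / 12.00 ≈ 2.92 doublings → factor 2^2.92 ≈ 7.6.

roughly 7.6 times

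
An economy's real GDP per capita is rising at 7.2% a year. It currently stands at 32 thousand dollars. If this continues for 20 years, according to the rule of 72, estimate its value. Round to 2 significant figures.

It doubles every 72/7.2 ≈ 10.00 years, so 20 years is 2.00 doublings.
2^2.00 ≈ 4.00; 32 × 4.00 ≈ 130 thousand dollars.

130 thousand dollars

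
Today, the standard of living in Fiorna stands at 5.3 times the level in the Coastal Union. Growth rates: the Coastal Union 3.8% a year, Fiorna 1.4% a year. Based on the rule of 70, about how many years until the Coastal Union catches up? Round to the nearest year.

The growth-rate gap is 3.8% − 1.4% = 2.4 percentage points.
So the ratio between them halves every 70/2.4 ≈ 29.17 years.
A 5.3 times gap takes log₂(5.3) ≈ 2.41 halvings to close: 2.41 × 29.17 ≈ 70 years.

70 years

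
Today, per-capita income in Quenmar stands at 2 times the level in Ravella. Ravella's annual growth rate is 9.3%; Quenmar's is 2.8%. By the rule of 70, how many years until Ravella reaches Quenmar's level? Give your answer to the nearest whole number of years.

about 11 years

Ravella gains on Quenmar at 9.3% − 2.8% = 6.5 points a year.
At that relative rate the gap halves every 70/6.5 ≈ 10.77 years.
A 2 times gap closes after 1 halving: 1 × 10.77 ≈ 11 years.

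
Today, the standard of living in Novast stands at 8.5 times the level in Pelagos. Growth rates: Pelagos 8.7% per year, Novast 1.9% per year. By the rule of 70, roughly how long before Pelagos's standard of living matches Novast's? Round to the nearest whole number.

32 years

The growth-rate gap is 8.7% − 1.9% = 6.8 percentage points.
So the ratio between them halves every 70/6.8 ≈ 10.29 years.
An 8.5 times gap takes log₂(8.5) ≈ 3.09 halvings to close: 3.09 × 10.29 ≈ 32 years.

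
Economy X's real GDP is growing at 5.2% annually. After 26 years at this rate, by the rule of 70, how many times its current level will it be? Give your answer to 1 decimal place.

Doubling time ≈ 70/5.2 = 13.46 years.
26 years / 13.46 ≈ 1.93 doublings → factor 2^1.93 ≈ 3.8.

3.8 times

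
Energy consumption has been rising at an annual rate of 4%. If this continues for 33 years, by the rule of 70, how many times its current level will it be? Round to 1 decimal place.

Doubling time ≈ 70/4 = 17.50 years.
33 years / 17.50 ≈ 1.89 doublings → factor 2^1.89 ≈ 3.7.

approximately 3.7 times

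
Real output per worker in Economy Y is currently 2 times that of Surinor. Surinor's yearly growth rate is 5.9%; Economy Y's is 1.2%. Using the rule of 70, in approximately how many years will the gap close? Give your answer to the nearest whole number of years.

≈ 15 years

Surinor gains on Economy Y at 5.9% − 1.2% = 4.7 points a year.
At that relative rate the gap halves every 70/4.7 ≈ 14.89 years.
A 2 times gap closes after 1 halving: 1 × 14.89 ≈ 15 years.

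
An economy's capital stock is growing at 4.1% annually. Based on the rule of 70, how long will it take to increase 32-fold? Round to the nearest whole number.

roughly 85 years

At 4.1% it doubles every 70/4.1 ≈ 17.07 years.
32× is 5 doublings, so 5 × 17.07 ≈ 85 years.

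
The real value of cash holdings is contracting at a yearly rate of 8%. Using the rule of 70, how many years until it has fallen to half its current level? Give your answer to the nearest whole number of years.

The rule works in reverse for decay: 70/8 ≈ 8.75 years to halve.

about 9 years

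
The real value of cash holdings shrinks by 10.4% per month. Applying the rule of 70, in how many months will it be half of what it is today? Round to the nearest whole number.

The rule works in reverse for decay: 70/10.4 ≈ 6.73 months to halve.

≈ 7 months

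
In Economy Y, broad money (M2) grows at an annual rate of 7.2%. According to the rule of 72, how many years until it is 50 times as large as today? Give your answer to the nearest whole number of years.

about 56 years

Doubling time ≈ 72/7.2 = 10.00 years.
50× is log₂ 50 ≈ 5.64 doublings, so ≈ 5.64 × 10.00 = 56 years.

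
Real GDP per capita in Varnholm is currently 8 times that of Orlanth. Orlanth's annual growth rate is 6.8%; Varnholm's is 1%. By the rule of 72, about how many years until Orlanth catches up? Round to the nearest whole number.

around 37 years

The growth-rate gap is 6.8% − 1% = 5.8 percentage points.
So the ratio between them halves every 72/5.8 ≈ 12.41 years.
An 8 times gap closes after 3 halvings: 3 × 12.41 ≈ 37 years.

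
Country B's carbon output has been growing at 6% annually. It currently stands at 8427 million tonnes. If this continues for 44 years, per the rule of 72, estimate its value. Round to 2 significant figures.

It doubles every 72/6 ≈ 12.00 years, so 44 years is 3.67 doublings.
2^3.67 ≈ 12.73; 8427 × 12.73 ≈ 110000 million tonnes.

110000 million tonnes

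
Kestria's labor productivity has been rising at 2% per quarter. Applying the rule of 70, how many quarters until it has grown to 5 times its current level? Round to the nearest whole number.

approximately 81 quarters

At 2% it doubles every 70/2 ≈ 35.00 quarters.
Reaching 5× takes log₂(5) ≈ 2.32 doublings.
2.32 × 35.00 ≈ 81 quarters.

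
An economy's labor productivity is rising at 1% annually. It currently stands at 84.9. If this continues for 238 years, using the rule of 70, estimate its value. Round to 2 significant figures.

It doubles every 70/1 ≈ 70.00 years, so 238 years is 3.40 doublings.
2^3.40 ≈ 10.56; 84.9 × 10.56 ≈ 900.

≈ 900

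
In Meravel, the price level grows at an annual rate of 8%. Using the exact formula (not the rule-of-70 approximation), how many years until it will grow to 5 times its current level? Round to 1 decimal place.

20.9 years

t = ln(5) / ln(1 + 0.08) = 1.6094 / 0.076961 ≈ 20.91.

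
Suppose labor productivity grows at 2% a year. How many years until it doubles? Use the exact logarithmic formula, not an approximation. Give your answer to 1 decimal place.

35.0 years

t = ln(2) / ln(1 + 0.02) = 0.6931 / 0.019803 ≈ 35.00.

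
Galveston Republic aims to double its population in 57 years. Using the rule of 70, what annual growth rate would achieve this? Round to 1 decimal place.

70 / 57 ≈ 1.23, so about 1.2% annually.

1.2%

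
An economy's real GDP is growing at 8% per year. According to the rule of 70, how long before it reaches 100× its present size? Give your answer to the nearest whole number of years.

around 58 years

Doubling time ≈ 70/8 = 8.75 years.
Reaching 100× takes log₂(100) ≈ 6.64 doublings.
6.64 × 8.75 ≈ 58 years.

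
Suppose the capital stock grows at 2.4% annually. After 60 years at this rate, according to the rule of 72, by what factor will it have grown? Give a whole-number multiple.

about 4 times

72/2.4 ≈ 30.00 years per doubling.
60 years fits 2 doublings: 2^2 = 4.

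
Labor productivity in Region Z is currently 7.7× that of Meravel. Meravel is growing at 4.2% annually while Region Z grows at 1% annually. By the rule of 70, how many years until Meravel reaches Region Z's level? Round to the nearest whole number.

Meravel gains on Region Z at 4.2% − 1% = 3.2 points a year.
At that relative rate the gap halves every 70/3.2 ≈ 21.88 years.
A 7.7× gap takes log₂(7.7) ≈ 2.94 halvings to close: 2.94 × 21.88 ≈ 64 years.

about 64 years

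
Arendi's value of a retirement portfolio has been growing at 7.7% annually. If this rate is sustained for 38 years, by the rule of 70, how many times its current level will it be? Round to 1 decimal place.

around 18.1 times

Doubles every ≈ 9.09 years (70/7.7).
38 years is 4.18 doublings; 2^4.18 ≈ 18.1×.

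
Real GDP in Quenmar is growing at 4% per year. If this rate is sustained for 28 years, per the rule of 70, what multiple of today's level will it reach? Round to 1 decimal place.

Doubles every ≈ 17.50 years (70/4).
28 years is 1.60 doublings; 2^1.60 ≈ 3.0×.

≈ 3.0 times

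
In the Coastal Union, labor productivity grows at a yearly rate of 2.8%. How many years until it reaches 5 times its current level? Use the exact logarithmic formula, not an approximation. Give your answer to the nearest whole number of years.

58 years

t = ln(5) / ln(1 + 0.028) = 1.6094 / 0.027615 ≈ 58.28.
≈ 58 years.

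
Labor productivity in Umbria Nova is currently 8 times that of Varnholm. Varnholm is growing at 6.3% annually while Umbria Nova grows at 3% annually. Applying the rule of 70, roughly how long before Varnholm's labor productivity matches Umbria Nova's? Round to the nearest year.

about 64 years

What matters is the difference: 3.3 pp.
Rule of 70 on the gap: the ratio halves every 70/3.3 ≈ 21.21 years.
An 8 times gap closes after 3 halvings: 3 × 21.21 ≈ 64 years.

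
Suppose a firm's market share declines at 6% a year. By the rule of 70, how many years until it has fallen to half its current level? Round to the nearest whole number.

roughly 12 years

The rule works in reverse for decay: 70/6 ≈ 11.67 years to halve.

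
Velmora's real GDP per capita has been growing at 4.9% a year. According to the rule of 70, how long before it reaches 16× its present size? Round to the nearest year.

One doubling takes 70/4.9 = 14.29 years.
Getting to 16× needs 4 doublings: 4 × 14.29 ≈ 57 years.

approximately 57 years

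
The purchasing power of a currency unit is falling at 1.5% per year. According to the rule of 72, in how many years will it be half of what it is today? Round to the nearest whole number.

The rule works in reverse for decay: 72/1.5 ≈ 48.00 years to halve.

approximately 48 years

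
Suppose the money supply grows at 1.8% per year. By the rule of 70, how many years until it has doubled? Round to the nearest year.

At 1.8%, doubling takes about 70/1.8 = 38.89 years.

around 39 years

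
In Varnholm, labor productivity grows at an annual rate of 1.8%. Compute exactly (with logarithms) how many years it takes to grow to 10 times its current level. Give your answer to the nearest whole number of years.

129 years

t = ln(10) / ln(1 + 0.018) = 2.3026 / 0.017840 ≈ 129.07.
≈ 129 years.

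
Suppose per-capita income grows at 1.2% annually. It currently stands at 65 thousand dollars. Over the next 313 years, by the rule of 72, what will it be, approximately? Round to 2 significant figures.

about 2400 thousand dollars

Doubling time ≈ 72/1.2 = 60.00 years.
313 years is 313/60.00 ≈ 5.22 doublings, a factor of 2^5.22 ≈ 37.27.
65 × 37.27 ≈ 2400 thousand dollars.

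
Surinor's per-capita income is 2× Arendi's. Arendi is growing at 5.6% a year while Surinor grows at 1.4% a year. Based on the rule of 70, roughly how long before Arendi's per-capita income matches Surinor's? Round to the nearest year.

roughly 17 years

Arendi gains on Surinor at 5.6% − 1.4% = 4.2 points a year.
At that relative rate the gap halves every 70/4.2 ≈ 16.67 years.
A 2× gap closes after 1 halving: 1 × 16.67 ≈ 17 years.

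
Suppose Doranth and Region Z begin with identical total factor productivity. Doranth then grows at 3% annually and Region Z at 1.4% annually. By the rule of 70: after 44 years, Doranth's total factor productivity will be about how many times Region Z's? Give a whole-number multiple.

Doranth pulls ahead at 1.6 pp per year, so the ratio doubles every 70/1.6 ≈ 43.75 years.
In 44 years that's 1.01 doublings: 2^1.01 ≈ 2.

around 2 times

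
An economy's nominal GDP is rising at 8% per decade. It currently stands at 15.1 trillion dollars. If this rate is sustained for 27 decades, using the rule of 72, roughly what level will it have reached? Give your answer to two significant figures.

approximately 120 trillion dollars

Doubling time ≈ 72/8 = 9.00 decades.
27 decades is 27/9.00 ≈ 3.00 doublings, a factor of 2^3.00 ≈ 8.00.
15.1 × 8.00 ≈ 120 trillion dollars.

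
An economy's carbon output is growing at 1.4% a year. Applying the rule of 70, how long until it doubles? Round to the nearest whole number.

around 50 years

At 1.4%, doubling takes about 70/1.4 = 50.00 years.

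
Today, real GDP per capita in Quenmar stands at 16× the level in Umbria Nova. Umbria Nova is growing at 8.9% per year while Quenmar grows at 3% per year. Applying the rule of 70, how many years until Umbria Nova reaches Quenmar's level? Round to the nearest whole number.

Umbria Nova gains on Quenmar at 8.9% − 3% = 5.9 points a year.
At that relative rate the gap halves every 70/5.9 ≈ 11.86 years.
A 16× gap closes after 4 halvings: 4 × 11.86 ≈ 47 years.

roughly 47 years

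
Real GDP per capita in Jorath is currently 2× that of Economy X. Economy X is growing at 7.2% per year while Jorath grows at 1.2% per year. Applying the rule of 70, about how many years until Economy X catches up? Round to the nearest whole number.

approximately 12 years

What matters is the difference: 6 pp.
Rule of 70 on the gap: the ratio halves every 70/6 ≈ 11.67 years.
A 2× gap closes after 1 halving: 1 × 11.67 ≈ 12 years.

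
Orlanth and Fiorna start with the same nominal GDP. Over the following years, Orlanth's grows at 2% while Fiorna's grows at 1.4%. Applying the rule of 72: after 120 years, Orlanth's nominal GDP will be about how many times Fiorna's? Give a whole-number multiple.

Only the 0.6-point difference matters.
72/0.6 ≈ 120.00 years per doubling of the ratio; 120 years gives 1.00 doublings, so ≈ 2×.

2 times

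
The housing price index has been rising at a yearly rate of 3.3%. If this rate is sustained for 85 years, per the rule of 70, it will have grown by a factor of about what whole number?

At 3.3% one doubling takes ≈ 21.21 years; 85 years is 4 of them, so ×16.

approximately 16 times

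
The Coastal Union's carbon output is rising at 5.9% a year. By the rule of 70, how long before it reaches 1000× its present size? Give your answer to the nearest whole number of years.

At 5.9% it doubles every 70/5.9 ≈ 11.86 years.
1000× is log₂ 1000 ≈ 9.97 doublings, so ≈ 9.97 × 11.86 = 118 years.

around 118 years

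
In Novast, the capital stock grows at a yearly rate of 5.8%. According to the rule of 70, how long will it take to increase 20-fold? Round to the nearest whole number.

52 years

At 5.8% it doubles every 70/5.8 ≈ 12.07 years.
Reaching 20× takes log₂(20) ≈ 4.32 doublings.
4.32 × 12.07 ≈ 52 years.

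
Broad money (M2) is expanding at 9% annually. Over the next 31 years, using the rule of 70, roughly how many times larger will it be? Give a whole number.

approximately 16 times

70/9 ≈ 7.78 years per doubling.
31 years fits 4 doublings: 2^4 = 16.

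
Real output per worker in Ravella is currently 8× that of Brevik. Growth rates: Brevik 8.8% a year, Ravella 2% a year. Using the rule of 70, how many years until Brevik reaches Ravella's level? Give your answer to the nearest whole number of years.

about 31 years

Brevik gains on Ravella at 8.8% − 2% = 6.8 points a year.
At that relative rate the gap halves every 70/6.8 ≈ 10.29 years.
An 8× gap closes after 3 halvings: 3 × 10.29 ≈ 31 years.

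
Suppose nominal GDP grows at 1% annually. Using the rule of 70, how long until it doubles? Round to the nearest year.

roughly 70 years

Doubling time ≈ 70 / 1 = 70.00 years.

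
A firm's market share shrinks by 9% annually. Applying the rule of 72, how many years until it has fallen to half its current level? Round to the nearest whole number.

Halving time ≈ 72 / 9 = 8.00 → 8 years.

approximately 8 years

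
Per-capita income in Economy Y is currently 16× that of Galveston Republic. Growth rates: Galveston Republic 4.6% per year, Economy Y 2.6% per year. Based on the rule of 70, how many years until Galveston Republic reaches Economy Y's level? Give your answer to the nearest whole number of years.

Galveston Republic gains on Economy Y at 4.6% − 2.6% = 2 points a year.
At that relative rate the gap halves every 70/2 ≈ 35.00 years.
A 16× gap closes after 4 halvings: 4 × 35.00 ≈ 140 years.

140 years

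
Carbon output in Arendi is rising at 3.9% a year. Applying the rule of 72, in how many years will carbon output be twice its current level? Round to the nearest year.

At 3.9%, doubling takes about 72/3.9 = 18.46 years.

18 years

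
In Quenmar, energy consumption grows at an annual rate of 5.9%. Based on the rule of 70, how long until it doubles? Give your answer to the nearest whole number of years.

Doubling time ≈ 70 / 5.9 = 11.86 years.

12 years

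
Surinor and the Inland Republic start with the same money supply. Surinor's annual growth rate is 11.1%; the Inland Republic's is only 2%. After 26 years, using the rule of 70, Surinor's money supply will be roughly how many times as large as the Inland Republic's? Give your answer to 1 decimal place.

approximately 10.4 times

Surinor pulls ahead at 9.1 pp per year, so the ratio doubles every 70/9.1 ≈ 7.69 years.
In 26 years that's 3.38 doublings: 2^3.38 ≈ 10.4.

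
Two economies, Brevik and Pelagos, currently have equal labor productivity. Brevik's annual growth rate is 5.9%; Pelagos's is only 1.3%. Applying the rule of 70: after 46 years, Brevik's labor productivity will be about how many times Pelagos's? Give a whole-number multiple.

≈ 8 times

Only the 4.6-point difference matters.
70/4.6 ≈ 15.22 years per doubling of the ratio; 46 years gives 3.02 doublings, so ≈ 8×.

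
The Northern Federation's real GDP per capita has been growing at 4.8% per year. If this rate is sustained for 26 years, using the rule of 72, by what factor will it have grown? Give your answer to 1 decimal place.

Doubles every ≈ 15.00 years (72/4.8).
26 years is 1.73 doublings; 2^1.73 ≈ 3.3×.

3.3 times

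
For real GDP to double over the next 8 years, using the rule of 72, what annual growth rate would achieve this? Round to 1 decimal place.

72 / 8 ≈ 9.00, so about 9.0% annually.

about 9.0% annually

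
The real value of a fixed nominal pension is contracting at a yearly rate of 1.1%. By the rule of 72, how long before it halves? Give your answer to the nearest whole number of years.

≈ 65 years

Halving time ≈ 72 / 1.1 = 65.45 → 65 years.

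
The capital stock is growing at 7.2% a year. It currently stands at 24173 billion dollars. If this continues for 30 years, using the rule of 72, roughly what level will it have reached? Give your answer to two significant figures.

approximately 190000 billion dollars

Doubling time ≈ 72/7.2 = 10.00 years.
30 years is 30/10.00 ≈ 3.00 doublings, a factor of 2^3.00 ≈ 8.00.
24173 × 8.00 ≈ 190000 billion dollars.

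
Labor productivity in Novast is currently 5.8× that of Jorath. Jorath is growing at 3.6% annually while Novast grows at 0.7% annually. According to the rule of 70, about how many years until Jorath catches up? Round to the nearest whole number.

What matters is the difference: 2.9 pp.
Rule of 70 on the gap: the ratio halves every 70/2.9 ≈ 24.14 years.
A 5.8× gap takes log₂(5.8) ≈ 2.54 halvings to close: 2.54 × 24.14 ≈ 61 years.

around 61 years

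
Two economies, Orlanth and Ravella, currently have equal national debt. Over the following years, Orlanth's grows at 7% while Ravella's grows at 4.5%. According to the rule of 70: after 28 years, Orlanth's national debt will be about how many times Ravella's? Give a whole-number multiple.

about 2 times

Only the 2.5-point difference matters.
70/2.5 ≈ 28.00 years per doubling of the ratio; 28 years gives 1.00 doublings, so ≈ 2×.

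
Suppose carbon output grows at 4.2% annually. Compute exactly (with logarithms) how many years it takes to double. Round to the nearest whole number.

t = ln(2) / ln(1 + 0.042) = 0.6931 / 0.041142 ≈ 16.85.
≈ 17 years.

17 years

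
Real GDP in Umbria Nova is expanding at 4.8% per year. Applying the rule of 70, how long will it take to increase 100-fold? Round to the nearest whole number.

about 97 years

At 4.8% it doubles every 70/4.8 ≈ 14.58 years.
100× is log₂ 100 ≈ 6.64 doublings, so ≈ 6.64 × 14.58 = 97 years.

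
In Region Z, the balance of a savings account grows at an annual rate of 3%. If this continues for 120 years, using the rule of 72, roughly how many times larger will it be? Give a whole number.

72/3 ≈ 24.00 years per doubling.
120 years fits 5 doublings: 2^5 = 32.

about 32 times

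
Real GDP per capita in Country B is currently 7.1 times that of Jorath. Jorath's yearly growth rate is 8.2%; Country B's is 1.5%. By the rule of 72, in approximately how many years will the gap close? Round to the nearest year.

30 years

Jorath gains on Country B at 8.2% − 1.5% = 6.7 points a year.
At that relative rate the gap halves every 72/6.7 ≈ 10.75 years.
A 7.1 times gap takes log₂(7.1) ≈ 2.83 halvings to close: 2.83 × 10.75 ≈ 30 years.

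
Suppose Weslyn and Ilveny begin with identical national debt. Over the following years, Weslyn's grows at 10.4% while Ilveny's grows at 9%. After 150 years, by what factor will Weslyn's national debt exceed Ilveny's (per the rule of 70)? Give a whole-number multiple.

Rate gap = 10.4% − 9% = 1.4 points.
The ratio doubles every 70/1.4 ≈ 50.00 years.
150/50.00 ≈ 3.00 doublings → ratio ≈ 2^3.00 ≈ 8.

around 8 times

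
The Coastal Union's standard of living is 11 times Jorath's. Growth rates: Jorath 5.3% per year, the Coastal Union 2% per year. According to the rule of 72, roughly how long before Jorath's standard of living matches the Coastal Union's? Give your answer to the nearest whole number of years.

What matters is the difference: 3.3 pp.
Rule of 72 on the gap: the ratio halves every 72/3.3 ≈ 21.82 years.
An 11 times gap takes log₂(11) ≈ 3.46 halvings to close: 3.46 × 21.82 ≈ 75 years.

roughly 75 years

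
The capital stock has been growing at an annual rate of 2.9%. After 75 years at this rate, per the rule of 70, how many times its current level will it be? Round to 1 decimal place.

Doubling time ≈ 70/2.9 = 24.14 years.
75 years / 24.14 ≈ 3.11 doublings → factor 2^3.11 ≈ 8.6.

approximately 8.6 times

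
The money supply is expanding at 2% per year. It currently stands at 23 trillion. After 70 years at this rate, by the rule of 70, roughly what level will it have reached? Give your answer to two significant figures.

Doubling time ≈ 70/2 = 35.00 years.
70 years is 70/35.00 ≈ 2.00 doublings, a factor of 2^2.00 ≈ 4.00.
23 × 4.00 ≈ 92 trillion.

roughly 92 trillion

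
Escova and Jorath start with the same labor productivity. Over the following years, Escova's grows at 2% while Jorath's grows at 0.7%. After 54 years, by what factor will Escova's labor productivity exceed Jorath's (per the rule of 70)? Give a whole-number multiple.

about 2 times

Escova pulls ahead at 1.3 pp per year, so the ratio doubles every 70/1.3 ≈ 53.85 years.
In 54 years that's 1.00 doublings: 2^1.00 ≈ 2.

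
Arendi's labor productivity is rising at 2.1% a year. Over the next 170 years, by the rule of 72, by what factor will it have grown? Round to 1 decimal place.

Doubles every ≈ 34.29 years (72/2.1).
170 years is 4.96 doublings; 2^4.96 ≈ 31.1×.

31.1 times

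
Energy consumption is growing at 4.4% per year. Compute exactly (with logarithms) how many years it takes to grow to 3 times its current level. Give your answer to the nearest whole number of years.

26 years

t = ln(3) / ln(1 + 0.044) = 1.0986 / 0.043059 ≈ 25.51.
≈ 26 years.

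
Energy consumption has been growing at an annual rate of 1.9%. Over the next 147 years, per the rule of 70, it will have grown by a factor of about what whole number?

around 16 times

At 1.9% one doubling takes ≈ 36.84 years; 147 years is 4 of them, so ×16.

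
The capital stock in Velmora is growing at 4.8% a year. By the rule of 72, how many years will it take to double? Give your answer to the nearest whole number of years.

At 4.8%, doubling takes about 72/4.8 = 15.00 years.

≈ 15 years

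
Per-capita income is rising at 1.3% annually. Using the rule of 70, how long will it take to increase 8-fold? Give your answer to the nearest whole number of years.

One doubling takes 70/1.3 = 53.85 years.
8× is 3 doublings, so 3 × 53.85 ≈ 162 years.

162 years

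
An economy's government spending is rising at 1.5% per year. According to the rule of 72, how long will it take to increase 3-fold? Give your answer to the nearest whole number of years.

One doubling takes 72/1.5 = 48.00 years.
Reaching 3× takes log₂(3) ≈ 1.58 doublings.
1.58 × 48.00 ≈ 76 years.

roughly 76 years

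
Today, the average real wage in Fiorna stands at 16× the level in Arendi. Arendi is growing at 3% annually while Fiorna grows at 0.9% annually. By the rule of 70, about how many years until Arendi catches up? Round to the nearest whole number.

roughly 133 years

Arendi gains on Fiorna at 3% − 0.9% = 2.1 points a year.
At that relative rate the gap halves every 70/2.1 ≈ 33.33 years.
A 16× gap closes after 4 halvings: 4 × 33.33 ≈ 133 years.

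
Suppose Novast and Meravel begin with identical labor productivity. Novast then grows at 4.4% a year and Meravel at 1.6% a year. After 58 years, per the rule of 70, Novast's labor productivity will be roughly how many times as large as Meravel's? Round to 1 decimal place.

Rate gap = 4.4% − 1.6% = 2.8 points.
The ratio doubles every 70/2.8 ≈ 25.00 years.
58/25.00 ≈ 2.32 doublings → ratio ≈ 2^2.32 ≈ 5.0.

≈ 5.0 times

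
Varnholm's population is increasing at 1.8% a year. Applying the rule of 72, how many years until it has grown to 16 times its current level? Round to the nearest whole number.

about 160 years

One doubling takes 72/1.8 = 40.00 years.
16× is 4 doublings, so 4 × 40.00 ≈ 160 years.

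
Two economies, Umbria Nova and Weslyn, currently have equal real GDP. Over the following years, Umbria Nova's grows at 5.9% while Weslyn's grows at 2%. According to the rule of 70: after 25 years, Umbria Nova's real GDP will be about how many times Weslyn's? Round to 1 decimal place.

roughly 2.6 times

Rate gap = 5.9% − 2% = 3.9 points.
The ratio doubles every 70/3.9 ≈ 17.95 years.
25/17.95 ≈ 1.39 doublings → ratio ≈ 2^1.39 ≈ 2.6.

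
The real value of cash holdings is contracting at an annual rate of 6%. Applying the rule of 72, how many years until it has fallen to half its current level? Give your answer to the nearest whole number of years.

around 12 years

Falling at 6%, it halves about every 72/6 = 12.00 years.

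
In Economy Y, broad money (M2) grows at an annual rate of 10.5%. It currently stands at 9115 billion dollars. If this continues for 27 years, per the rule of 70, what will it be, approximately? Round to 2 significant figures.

It doubles every 70/10.5 ≈ 6.67 years, so 27 years is 4.05 doublings.
2^4.05 ≈ 16.56; 9115 × 16.56 ≈ 150000 billion dollars.

≈ 150000 billion dollars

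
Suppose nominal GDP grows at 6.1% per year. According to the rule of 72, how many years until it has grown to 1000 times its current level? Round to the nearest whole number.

One doubling takes 72/6.1 = 11.80 years.
1000× is log₂ 1000 ≈ 9.97 doublings, so ≈ 9.97 × 11.80 = 118 years.

around 118 years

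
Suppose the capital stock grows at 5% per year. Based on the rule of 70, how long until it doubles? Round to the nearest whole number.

around 14 years

70/5 ≈ 14.00, so it doubles roughly every 14 years.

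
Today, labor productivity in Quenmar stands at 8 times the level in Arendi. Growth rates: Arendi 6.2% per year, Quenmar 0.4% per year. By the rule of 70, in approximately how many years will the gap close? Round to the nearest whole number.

36 years

Arendi gains on Quenmar at 6.2% − 0.4% = 5.8 points a year.
At that relative rate the gap halves every 70/5.8 ≈ 12.07 years.
An 8 times gap closes after 3 halvings: 3 × 12.07 ≈ 36 years.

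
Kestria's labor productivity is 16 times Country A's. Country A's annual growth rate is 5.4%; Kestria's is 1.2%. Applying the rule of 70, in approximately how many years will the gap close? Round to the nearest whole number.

approximately 67 years

Country A gains on Kestria at 5.4% − 1.2% = 4.2 points a year.
At that relative rate the gap halves every 70/4.2 ≈ 16.67 years.
A 16 times gap closes after 4 halvings: 4 × 16.67 ≈ 67 years.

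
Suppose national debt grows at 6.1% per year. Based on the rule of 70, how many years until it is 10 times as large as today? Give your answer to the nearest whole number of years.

Doubling time ≈ 70/6.1 = 11.48 years.
Reaching 10× takes log₂(10) ≈ 3.32 doublings.
3.32 × 11.48 ≈ 38 years.

≈ 38 years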